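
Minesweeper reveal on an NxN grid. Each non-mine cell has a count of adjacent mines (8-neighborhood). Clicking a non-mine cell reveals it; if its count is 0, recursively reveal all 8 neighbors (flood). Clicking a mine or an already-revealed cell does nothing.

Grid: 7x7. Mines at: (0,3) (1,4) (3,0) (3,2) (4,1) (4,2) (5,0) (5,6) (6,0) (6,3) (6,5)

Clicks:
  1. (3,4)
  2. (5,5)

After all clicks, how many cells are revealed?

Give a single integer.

Click 1 (3,4) count=0: revealed 19 new [(0,5) (0,6) (1,5) (1,6) (2,3) (2,4) (2,5) (2,6) (3,3) (3,4) (3,5) (3,6) (4,3) (4,4) (4,5) (4,6) (5,3) (5,4) (5,5)] -> total=19
Click 2 (5,5) count=2: revealed 0 new [(none)] -> total=19

Answer: 19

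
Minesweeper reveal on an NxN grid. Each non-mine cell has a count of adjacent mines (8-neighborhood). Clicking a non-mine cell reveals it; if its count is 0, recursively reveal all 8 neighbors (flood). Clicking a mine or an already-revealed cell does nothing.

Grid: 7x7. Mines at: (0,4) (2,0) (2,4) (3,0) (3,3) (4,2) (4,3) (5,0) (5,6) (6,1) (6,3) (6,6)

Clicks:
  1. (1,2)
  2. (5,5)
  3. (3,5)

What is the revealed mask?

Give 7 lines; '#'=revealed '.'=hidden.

Answer: ####...
####...
.###...
.....#.
.......
.....#.
.......

Derivation:
Click 1 (1,2) count=0: revealed 11 new [(0,0) (0,1) (0,2) (0,3) (1,0) (1,1) (1,2) (1,3) (2,1) (2,2) (2,3)] -> total=11
Click 2 (5,5) count=2: revealed 1 new [(5,5)] -> total=12
Click 3 (3,5) count=1: revealed 1 new [(3,5)] -> total=13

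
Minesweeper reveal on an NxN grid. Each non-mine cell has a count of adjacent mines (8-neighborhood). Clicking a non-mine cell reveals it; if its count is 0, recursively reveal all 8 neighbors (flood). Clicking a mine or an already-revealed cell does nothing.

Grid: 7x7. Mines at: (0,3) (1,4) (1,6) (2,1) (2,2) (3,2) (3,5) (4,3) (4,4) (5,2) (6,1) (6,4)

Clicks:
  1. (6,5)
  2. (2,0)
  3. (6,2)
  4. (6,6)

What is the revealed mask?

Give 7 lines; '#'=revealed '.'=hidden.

Click 1 (6,5) count=1: revealed 1 new [(6,5)] -> total=1
Click 2 (2,0) count=1: revealed 1 new [(2,0)] -> total=2
Click 3 (6,2) count=2: revealed 1 new [(6,2)] -> total=3
Click 4 (6,6) count=0: revealed 5 new [(4,5) (4,6) (5,5) (5,6) (6,6)] -> total=8

Answer: .......
.......
#......
.......
.....##
.....##
..#..##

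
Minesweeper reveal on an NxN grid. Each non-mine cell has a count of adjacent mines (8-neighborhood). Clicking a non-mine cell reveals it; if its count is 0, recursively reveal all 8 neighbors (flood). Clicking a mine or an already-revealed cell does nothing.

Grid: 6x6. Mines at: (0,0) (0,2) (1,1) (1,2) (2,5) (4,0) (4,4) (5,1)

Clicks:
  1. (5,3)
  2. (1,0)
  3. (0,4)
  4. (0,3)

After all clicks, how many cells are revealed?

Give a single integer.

Click 1 (5,3) count=1: revealed 1 new [(5,3)] -> total=1
Click 2 (1,0) count=2: revealed 1 new [(1,0)] -> total=2
Click 3 (0,4) count=0: revealed 6 new [(0,3) (0,4) (0,5) (1,3) (1,4) (1,5)] -> total=8
Click 4 (0,3) count=2: revealed 0 new [(none)] -> total=8

Answer: 8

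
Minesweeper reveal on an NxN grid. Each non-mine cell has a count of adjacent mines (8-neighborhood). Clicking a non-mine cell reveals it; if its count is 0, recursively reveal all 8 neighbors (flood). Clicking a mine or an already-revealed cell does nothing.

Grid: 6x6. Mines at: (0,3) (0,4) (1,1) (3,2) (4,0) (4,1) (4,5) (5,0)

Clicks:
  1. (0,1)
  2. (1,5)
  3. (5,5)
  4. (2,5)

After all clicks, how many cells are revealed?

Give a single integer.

Click 1 (0,1) count=1: revealed 1 new [(0,1)] -> total=1
Click 2 (1,5) count=1: revealed 1 new [(1,5)] -> total=2
Click 3 (5,5) count=1: revealed 1 new [(5,5)] -> total=3
Click 4 (2,5) count=0: revealed 8 new [(1,3) (1,4) (2,3) (2,4) (2,5) (3,3) (3,4) (3,5)] -> total=11

Answer: 11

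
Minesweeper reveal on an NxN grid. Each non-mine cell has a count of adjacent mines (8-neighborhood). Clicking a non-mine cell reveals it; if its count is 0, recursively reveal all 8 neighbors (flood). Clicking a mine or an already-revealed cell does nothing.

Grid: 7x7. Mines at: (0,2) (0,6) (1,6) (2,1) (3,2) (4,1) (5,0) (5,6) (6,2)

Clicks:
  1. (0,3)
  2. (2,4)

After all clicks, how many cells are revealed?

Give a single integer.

Click 1 (0,3) count=1: revealed 1 new [(0,3)] -> total=1
Click 2 (2,4) count=0: revealed 23 new [(0,4) (0,5) (1,3) (1,4) (1,5) (2,3) (2,4) (2,5) (2,6) (3,3) (3,4) (3,5) (3,6) (4,3) (4,4) (4,5) (4,6) (5,3) (5,4) (5,5) (6,3) (6,4) (6,5)] -> total=24

Answer: 24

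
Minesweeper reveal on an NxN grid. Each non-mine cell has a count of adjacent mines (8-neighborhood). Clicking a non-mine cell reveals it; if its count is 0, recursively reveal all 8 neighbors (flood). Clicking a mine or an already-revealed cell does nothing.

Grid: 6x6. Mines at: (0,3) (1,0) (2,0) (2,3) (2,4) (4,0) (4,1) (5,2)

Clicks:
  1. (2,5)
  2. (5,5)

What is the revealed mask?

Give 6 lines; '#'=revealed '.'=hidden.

Answer: ......
......
.....#
...###
...###
...###

Derivation:
Click 1 (2,5) count=1: revealed 1 new [(2,5)] -> total=1
Click 2 (5,5) count=0: revealed 9 new [(3,3) (3,4) (3,5) (4,3) (4,4) (4,5) (5,3) (5,4) (5,5)] -> total=10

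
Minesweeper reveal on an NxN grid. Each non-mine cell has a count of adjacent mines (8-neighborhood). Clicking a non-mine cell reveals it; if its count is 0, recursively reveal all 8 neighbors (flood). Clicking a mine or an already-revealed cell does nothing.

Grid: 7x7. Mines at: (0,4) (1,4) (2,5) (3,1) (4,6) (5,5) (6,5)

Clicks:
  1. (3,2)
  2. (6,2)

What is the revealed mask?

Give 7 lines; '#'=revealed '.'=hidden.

Click 1 (3,2) count=1: revealed 1 new [(3,2)] -> total=1
Click 2 (6,2) count=0: revealed 20 new [(2,2) (2,3) (2,4) (3,3) (3,4) (4,0) (4,1) (4,2) (4,3) (4,4) (5,0) (5,1) (5,2) (5,3) (5,4) (6,0) (6,1) (6,2) (6,3) (6,4)] -> total=21

Answer: .......
.......
..###..
..###..
#####..
#####..
#####..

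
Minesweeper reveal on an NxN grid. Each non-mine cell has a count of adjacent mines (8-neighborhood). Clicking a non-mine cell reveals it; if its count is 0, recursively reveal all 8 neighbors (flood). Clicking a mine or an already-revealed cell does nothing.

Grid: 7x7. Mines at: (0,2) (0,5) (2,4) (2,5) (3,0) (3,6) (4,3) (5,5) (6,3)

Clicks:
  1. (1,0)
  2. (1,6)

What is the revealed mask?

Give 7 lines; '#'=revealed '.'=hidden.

Answer: ##.....
##....#
##.....
.......
.......
.......
.......

Derivation:
Click 1 (1,0) count=0: revealed 6 new [(0,0) (0,1) (1,0) (1,1) (2,0) (2,1)] -> total=6
Click 2 (1,6) count=2: revealed 1 new [(1,6)] -> total=7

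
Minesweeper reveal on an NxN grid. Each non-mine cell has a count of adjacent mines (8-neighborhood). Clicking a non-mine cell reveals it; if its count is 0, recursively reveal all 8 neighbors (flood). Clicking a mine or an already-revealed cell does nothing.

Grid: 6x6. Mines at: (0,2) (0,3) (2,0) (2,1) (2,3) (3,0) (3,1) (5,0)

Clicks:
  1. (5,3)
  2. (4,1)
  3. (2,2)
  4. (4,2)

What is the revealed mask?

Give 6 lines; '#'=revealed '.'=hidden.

Click 1 (5,3) count=0: revealed 20 new [(0,4) (0,5) (1,4) (1,5) (2,4) (2,5) (3,2) (3,3) (3,4) (3,5) (4,1) (4,2) (4,3) (4,4) (4,5) (5,1) (5,2) (5,3) (5,4) (5,5)] -> total=20
Click 2 (4,1) count=3: revealed 0 new [(none)] -> total=20
Click 3 (2,2) count=3: revealed 1 new [(2,2)] -> total=21
Click 4 (4,2) count=1: revealed 0 new [(none)] -> total=21

Answer: ....##
....##
..#.##
..####
.#####
.#####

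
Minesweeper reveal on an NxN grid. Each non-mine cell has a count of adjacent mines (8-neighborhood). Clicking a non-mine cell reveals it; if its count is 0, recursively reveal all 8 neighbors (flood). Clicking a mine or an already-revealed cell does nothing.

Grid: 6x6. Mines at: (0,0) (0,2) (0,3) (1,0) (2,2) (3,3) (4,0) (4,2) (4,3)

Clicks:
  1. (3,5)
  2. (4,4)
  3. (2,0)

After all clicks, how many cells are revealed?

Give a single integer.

Click 1 (3,5) count=0: revealed 12 new [(0,4) (0,5) (1,4) (1,5) (2,4) (2,5) (3,4) (3,5) (4,4) (4,5) (5,4) (5,5)] -> total=12
Click 2 (4,4) count=2: revealed 0 new [(none)] -> total=12
Click 3 (2,0) count=1: revealed 1 new [(2,0)] -> total=13

Answer: 13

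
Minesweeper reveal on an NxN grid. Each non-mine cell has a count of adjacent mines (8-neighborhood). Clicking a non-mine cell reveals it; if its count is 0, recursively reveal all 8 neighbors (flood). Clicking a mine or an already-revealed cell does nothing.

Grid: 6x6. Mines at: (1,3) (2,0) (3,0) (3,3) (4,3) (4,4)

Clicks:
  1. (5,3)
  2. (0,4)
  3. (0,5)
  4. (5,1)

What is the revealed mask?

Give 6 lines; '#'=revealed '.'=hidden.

Answer: ....##
....##
....##
....##
###...
####..

Derivation:
Click 1 (5,3) count=2: revealed 1 new [(5,3)] -> total=1
Click 2 (0,4) count=1: revealed 1 new [(0,4)] -> total=2
Click 3 (0,5) count=0: revealed 7 new [(0,5) (1,4) (1,5) (2,4) (2,5) (3,4) (3,5)] -> total=9
Click 4 (5,1) count=0: revealed 6 new [(4,0) (4,1) (4,2) (5,0) (5,1) (5,2)] -> total=15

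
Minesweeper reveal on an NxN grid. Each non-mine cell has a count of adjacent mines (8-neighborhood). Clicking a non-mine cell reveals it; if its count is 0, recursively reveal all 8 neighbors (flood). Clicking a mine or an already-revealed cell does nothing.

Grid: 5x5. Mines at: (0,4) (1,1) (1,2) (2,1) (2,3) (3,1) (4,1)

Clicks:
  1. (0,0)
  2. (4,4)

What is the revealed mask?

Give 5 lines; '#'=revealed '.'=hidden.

Click 1 (0,0) count=1: revealed 1 new [(0,0)] -> total=1
Click 2 (4,4) count=0: revealed 6 new [(3,2) (3,3) (3,4) (4,2) (4,3) (4,4)] -> total=7

Answer: #....
.....
.....
..###
..###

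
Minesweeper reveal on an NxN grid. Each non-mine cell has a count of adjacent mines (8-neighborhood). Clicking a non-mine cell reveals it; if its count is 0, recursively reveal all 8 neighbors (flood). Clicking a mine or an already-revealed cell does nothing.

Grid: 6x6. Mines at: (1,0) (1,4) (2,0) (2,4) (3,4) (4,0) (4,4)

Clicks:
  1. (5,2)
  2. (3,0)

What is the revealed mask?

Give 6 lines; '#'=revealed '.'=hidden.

Click 1 (5,2) count=0: revealed 18 new [(0,1) (0,2) (0,3) (1,1) (1,2) (1,3) (2,1) (2,2) (2,3) (3,1) (3,2) (3,3) (4,1) (4,2) (4,3) (5,1) (5,2) (5,3)] -> total=18
Click 2 (3,0) count=2: revealed 1 new [(3,0)] -> total=19

Answer: .###..
.###..
.###..
####..
.###..
.###..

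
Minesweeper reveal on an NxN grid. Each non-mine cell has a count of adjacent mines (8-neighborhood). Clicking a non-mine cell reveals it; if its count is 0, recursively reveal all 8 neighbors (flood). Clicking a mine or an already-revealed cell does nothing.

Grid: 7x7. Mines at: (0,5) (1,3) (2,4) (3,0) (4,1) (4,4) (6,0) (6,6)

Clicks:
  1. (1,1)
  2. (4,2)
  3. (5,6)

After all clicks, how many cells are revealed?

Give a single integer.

Answer: 11

Derivation:
Click 1 (1,1) count=0: revealed 9 new [(0,0) (0,1) (0,2) (1,0) (1,1) (1,2) (2,0) (2,1) (2,2)] -> total=9
Click 2 (4,2) count=1: revealed 1 new [(4,2)] -> total=10
Click 3 (5,6) count=1: revealed 1 new [(5,6)] -> total=11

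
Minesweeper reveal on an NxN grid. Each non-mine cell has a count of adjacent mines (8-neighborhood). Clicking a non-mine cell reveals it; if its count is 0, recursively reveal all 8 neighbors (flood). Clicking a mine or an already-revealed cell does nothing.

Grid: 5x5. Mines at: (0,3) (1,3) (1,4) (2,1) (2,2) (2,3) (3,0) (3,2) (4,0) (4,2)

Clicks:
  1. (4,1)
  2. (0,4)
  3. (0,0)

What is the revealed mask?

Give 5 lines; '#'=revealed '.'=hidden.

Answer: ###.#
###..
.....
.....
.#...

Derivation:
Click 1 (4,1) count=4: revealed 1 new [(4,1)] -> total=1
Click 2 (0,4) count=3: revealed 1 new [(0,4)] -> total=2
Click 3 (0,0) count=0: revealed 6 new [(0,0) (0,1) (0,2) (1,0) (1,1) (1,2)] -> total=8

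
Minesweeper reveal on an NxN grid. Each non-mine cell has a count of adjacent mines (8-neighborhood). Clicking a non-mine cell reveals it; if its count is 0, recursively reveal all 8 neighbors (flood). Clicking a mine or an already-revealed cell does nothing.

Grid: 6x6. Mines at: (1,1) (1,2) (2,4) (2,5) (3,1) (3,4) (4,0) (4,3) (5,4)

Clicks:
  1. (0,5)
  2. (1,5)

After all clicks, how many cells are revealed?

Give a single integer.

Answer: 6

Derivation:
Click 1 (0,5) count=0: revealed 6 new [(0,3) (0,4) (0,5) (1,3) (1,4) (1,5)] -> total=6
Click 2 (1,5) count=2: revealed 0 new [(none)] -> total=6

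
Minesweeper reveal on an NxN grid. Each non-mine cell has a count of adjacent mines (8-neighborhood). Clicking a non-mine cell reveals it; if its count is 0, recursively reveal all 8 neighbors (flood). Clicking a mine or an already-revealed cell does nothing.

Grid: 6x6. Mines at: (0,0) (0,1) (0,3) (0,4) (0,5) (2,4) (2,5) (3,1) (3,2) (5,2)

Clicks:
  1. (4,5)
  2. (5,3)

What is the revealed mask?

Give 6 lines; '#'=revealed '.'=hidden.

Answer: ......
......
......
...###
...###
...###

Derivation:
Click 1 (4,5) count=0: revealed 9 new [(3,3) (3,4) (3,5) (4,3) (4,4) (4,5) (5,3) (5,4) (5,5)] -> total=9
Click 2 (5,3) count=1: revealed 0 new [(none)] -> total=9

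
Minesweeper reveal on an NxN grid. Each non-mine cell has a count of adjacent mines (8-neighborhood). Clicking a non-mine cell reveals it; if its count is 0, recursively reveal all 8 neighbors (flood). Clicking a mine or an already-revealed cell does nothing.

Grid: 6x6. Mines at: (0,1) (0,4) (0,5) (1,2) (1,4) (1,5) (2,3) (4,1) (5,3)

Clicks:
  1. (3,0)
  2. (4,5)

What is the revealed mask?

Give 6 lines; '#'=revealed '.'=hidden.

Click 1 (3,0) count=1: revealed 1 new [(3,0)] -> total=1
Click 2 (4,5) count=0: revealed 8 new [(2,4) (2,5) (3,4) (3,5) (4,4) (4,5) (5,4) (5,5)] -> total=9

Answer: ......
......
....##
#...##
....##
....##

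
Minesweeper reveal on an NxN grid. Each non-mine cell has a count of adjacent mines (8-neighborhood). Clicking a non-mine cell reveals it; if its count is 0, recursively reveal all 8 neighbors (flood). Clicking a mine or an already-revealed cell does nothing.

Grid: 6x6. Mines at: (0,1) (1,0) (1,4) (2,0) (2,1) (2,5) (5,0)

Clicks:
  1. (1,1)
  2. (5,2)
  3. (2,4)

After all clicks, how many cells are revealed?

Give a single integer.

Click 1 (1,1) count=4: revealed 1 new [(1,1)] -> total=1
Click 2 (5,2) count=0: revealed 18 new [(2,2) (2,3) (2,4) (3,1) (3,2) (3,3) (3,4) (3,5) (4,1) (4,2) (4,3) (4,4) (4,5) (5,1) (5,2) (5,3) (5,4) (5,5)] -> total=19
Click 3 (2,4) count=2: revealed 0 new [(none)] -> total=19

Answer: 19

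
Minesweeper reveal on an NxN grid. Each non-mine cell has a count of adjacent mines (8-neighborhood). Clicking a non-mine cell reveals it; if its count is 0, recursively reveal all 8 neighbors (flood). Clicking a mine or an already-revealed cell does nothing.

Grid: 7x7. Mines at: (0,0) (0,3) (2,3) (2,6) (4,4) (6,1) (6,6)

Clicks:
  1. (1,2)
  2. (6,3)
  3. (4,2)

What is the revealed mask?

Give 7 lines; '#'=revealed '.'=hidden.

Click 1 (1,2) count=2: revealed 1 new [(1,2)] -> total=1
Click 2 (6,3) count=0: revealed 8 new [(5,2) (5,3) (5,4) (5,5) (6,2) (6,3) (6,4) (6,5)] -> total=9
Click 3 (4,2) count=0: revealed 15 new [(1,0) (1,1) (2,0) (2,1) (2,2) (3,0) (3,1) (3,2) (3,3) (4,0) (4,1) (4,2) (4,3) (5,0) (5,1)] -> total=24

Answer: .......
###....
###....
####...
####...
######.
..####.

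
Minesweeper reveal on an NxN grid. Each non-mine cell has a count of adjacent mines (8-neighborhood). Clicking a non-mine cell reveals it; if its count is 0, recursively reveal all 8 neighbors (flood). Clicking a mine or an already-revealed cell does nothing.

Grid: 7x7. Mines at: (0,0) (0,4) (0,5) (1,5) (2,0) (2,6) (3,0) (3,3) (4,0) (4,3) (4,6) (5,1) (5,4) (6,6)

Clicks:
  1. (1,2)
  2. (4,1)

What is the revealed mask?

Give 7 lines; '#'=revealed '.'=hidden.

Click 1 (1,2) count=0: revealed 9 new [(0,1) (0,2) (0,3) (1,1) (1,2) (1,3) (2,1) (2,2) (2,3)] -> total=9
Click 2 (4,1) count=3: revealed 1 new [(4,1)] -> total=10

Answer: .###...
.###...
.###...
.......
.#.....
.......
.......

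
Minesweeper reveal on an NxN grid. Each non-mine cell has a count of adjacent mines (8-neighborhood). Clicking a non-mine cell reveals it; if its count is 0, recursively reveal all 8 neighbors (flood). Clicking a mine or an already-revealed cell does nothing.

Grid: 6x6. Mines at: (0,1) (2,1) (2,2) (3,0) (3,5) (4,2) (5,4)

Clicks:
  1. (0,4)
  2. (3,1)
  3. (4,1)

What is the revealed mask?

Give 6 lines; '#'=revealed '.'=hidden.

Click 1 (0,4) count=0: revealed 11 new [(0,2) (0,3) (0,4) (0,5) (1,2) (1,3) (1,4) (1,5) (2,3) (2,4) (2,5)] -> total=11
Click 2 (3,1) count=4: revealed 1 new [(3,1)] -> total=12
Click 3 (4,1) count=2: revealed 1 new [(4,1)] -> total=13

Answer: ..####
..####
...###
.#....
.#....
......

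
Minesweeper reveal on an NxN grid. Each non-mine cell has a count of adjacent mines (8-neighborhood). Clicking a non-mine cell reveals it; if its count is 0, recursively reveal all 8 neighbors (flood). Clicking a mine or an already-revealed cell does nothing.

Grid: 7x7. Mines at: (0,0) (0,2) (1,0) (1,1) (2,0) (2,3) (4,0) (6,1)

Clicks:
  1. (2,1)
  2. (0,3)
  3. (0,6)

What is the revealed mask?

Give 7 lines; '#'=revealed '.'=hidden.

Click 1 (2,1) count=3: revealed 1 new [(2,1)] -> total=1
Click 2 (0,3) count=1: revealed 1 new [(0,3)] -> total=2
Click 3 (0,6) count=0: revealed 33 new [(0,4) (0,5) (0,6) (1,3) (1,4) (1,5) (1,6) (2,4) (2,5) (2,6) (3,1) (3,2) (3,3) (3,4) (3,5) (3,6) (4,1) (4,2) (4,3) (4,4) (4,5) (4,6) (5,1) (5,2) (5,3) (5,4) (5,5) (5,6) (6,2) (6,3) (6,4) (6,5) (6,6)] -> total=35

Answer: ...####
...####
.#..###
.######
.######
.######
..#####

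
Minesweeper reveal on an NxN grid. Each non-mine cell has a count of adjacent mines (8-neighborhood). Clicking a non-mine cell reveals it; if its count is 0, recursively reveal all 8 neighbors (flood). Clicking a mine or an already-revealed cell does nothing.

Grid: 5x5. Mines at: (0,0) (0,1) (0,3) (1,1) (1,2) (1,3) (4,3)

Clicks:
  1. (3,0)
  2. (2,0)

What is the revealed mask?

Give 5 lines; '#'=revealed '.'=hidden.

Click 1 (3,0) count=0: revealed 9 new [(2,0) (2,1) (2,2) (3,0) (3,1) (3,2) (4,0) (4,1) (4,2)] -> total=9
Click 2 (2,0) count=1: revealed 0 new [(none)] -> total=9

Answer: .....
.....
###..
###..
###..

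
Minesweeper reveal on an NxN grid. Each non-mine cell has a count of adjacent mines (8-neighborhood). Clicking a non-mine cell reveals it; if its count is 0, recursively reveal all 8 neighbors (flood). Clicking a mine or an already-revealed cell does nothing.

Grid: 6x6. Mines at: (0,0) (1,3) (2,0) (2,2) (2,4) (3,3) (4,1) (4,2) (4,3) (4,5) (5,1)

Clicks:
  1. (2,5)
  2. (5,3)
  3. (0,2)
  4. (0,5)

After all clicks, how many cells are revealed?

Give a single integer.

Answer: 7

Derivation:
Click 1 (2,5) count=1: revealed 1 new [(2,5)] -> total=1
Click 2 (5,3) count=2: revealed 1 new [(5,3)] -> total=2
Click 3 (0,2) count=1: revealed 1 new [(0,2)] -> total=3
Click 4 (0,5) count=0: revealed 4 new [(0,4) (0,5) (1,4) (1,5)] -> total=7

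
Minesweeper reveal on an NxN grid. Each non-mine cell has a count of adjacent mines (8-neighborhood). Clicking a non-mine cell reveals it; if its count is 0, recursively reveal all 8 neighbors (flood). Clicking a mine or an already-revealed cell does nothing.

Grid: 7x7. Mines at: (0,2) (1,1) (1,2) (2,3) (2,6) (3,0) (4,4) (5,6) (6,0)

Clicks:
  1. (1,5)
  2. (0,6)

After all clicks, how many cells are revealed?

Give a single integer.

Answer: 8

Derivation:
Click 1 (1,5) count=1: revealed 1 new [(1,5)] -> total=1
Click 2 (0,6) count=0: revealed 7 new [(0,3) (0,4) (0,5) (0,6) (1,3) (1,4) (1,6)] -> total=8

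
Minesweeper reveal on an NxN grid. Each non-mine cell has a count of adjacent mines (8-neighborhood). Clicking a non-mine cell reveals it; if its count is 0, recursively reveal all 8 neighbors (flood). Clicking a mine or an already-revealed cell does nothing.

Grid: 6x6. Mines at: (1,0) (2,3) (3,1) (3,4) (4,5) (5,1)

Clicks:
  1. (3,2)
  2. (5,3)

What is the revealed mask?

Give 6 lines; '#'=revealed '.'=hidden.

Answer: ......
......
......
..#...
..###.
..###.

Derivation:
Click 1 (3,2) count=2: revealed 1 new [(3,2)] -> total=1
Click 2 (5,3) count=0: revealed 6 new [(4,2) (4,3) (4,4) (5,2) (5,3) (5,4)] -> total=7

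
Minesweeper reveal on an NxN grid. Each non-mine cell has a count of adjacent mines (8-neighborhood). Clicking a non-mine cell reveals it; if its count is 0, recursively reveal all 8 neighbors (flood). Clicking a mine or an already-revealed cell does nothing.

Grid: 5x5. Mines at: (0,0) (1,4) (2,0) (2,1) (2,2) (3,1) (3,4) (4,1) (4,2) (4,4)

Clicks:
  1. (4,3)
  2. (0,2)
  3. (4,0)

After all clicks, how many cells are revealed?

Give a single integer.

Answer: 8

Derivation:
Click 1 (4,3) count=3: revealed 1 new [(4,3)] -> total=1
Click 2 (0,2) count=0: revealed 6 new [(0,1) (0,2) (0,3) (1,1) (1,2) (1,3)] -> total=7
Click 3 (4,0) count=2: revealed 1 new [(4,0)] -> total=8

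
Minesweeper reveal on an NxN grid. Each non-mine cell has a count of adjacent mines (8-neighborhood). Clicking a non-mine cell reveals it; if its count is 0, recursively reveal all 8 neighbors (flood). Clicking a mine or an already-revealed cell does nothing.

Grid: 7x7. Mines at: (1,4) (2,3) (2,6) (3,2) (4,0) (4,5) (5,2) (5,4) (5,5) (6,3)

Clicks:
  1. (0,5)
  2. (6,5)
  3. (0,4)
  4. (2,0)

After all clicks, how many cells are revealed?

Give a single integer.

Answer: 16

Derivation:
Click 1 (0,5) count=1: revealed 1 new [(0,5)] -> total=1
Click 2 (6,5) count=2: revealed 1 new [(6,5)] -> total=2
Click 3 (0,4) count=1: revealed 1 new [(0,4)] -> total=3
Click 4 (2,0) count=0: revealed 13 new [(0,0) (0,1) (0,2) (0,3) (1,0) (1,1) (1,2) (1,3) (2,0) (2,1) (2,2) (3,0) (3,1)] -> total=16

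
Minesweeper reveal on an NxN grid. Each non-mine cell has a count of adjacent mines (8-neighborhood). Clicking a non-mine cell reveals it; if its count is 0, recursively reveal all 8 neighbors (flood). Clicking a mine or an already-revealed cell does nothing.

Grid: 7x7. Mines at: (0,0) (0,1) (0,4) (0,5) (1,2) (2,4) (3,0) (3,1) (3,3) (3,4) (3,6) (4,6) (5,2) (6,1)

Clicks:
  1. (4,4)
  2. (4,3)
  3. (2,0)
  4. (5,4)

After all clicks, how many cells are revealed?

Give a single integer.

Click 1 (4,4) count=2: revealed 1 new [(4,4)] -> total=1
Click 2 (4,3) count=3: revealed 1 new [(4,3)] -> total=2
Click 3 (2,0) count=2: revealed 1 new [(2,0)] -> total=3
Click 4 (5,4) count=0: revealed 9 new [(4,5) (5,3) (5,4) (5,5) (5,6) (6,3) (6,4) (6,5) (6,6)] -> total=12

Answer: 12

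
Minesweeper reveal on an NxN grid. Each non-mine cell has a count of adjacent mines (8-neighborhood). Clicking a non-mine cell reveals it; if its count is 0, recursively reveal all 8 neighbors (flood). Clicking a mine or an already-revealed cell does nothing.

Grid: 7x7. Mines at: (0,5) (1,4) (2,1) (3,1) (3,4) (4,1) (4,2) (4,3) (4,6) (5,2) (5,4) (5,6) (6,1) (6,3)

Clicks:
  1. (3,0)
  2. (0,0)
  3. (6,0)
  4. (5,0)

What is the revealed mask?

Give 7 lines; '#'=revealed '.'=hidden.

Answer: ####...
####...
.......
#......
.......
#......
#......

Derivation:
Click 1 (3,0) count=3: revealed 1 new [(3,0)] -> total=1
Click 2 (0,0) count=0: revealed 8 new [(0,0) (0,1) (0,2) (0,3) (1,0) (1,1) (1,2) (1,3)] -> total=9
Click 3 (6,0) count=1: revealed 1 new [(6,0)] -> total=10
Click 4 (5,0) count=2: revealed 1 new [(5,0)] -> total=11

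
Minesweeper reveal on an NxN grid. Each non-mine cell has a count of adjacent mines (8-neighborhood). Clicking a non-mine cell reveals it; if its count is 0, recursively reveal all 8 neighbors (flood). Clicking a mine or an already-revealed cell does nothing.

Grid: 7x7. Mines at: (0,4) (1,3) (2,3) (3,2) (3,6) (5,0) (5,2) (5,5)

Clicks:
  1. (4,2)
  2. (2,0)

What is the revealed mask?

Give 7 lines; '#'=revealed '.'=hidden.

Click 1 (4,2) count=2: revealed 1 new [(4,2)] -> total=1
Click 2 (2,0) count=0: revealed 13 new [(0,0) (0,1) (0,2) (1,0) (1,1) (1,2) (2,0) (2,1) (2,2) (3,0) (3,1) (4,0) (4,1)] -> total=14

Answer: ###....
###....
###....
##.....
###....
.......
.......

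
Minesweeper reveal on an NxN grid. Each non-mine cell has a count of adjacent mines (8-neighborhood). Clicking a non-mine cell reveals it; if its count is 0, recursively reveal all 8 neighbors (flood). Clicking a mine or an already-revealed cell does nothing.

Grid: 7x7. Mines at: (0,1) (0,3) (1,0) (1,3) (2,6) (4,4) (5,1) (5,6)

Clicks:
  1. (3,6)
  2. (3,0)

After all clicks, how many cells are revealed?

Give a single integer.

Answer: 13

Derivation:
Click 1 (3,6) count=1: revealed 1 new [(3,6)] -> total=1
Click 2 (3,0) count=0: revealed 12 new [(2,0) (2,1) (2,2) (2,3) (3,0) (3,1) (3,2) (3,3) (4,0) (4,1) (4,2) (4,3)] -> total=13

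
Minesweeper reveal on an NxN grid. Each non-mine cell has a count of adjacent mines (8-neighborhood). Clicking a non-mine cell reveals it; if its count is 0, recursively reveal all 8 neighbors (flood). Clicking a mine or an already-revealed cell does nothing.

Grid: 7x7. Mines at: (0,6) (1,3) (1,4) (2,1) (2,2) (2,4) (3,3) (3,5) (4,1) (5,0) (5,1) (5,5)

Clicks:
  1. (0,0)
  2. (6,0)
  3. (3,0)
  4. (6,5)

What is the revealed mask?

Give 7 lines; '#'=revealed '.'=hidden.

Click 1 (0,0) count=0: revealed 6 new [(0,0) (0,1) (0,2) (1,0) (1,1) (1,2)] -> total=6
Click 2 (6,0) count=2: revealed 1 new [(6,0)] -> total=7
Click 3 (3,0) count=2: revealed 1 new [(3,0)] -> total=8
Click 4 (6,5) count=1: revealed 1 new [(6,5)] -> total=9

Answer: ###....
###....
.......
#......
.......
.......
#....#.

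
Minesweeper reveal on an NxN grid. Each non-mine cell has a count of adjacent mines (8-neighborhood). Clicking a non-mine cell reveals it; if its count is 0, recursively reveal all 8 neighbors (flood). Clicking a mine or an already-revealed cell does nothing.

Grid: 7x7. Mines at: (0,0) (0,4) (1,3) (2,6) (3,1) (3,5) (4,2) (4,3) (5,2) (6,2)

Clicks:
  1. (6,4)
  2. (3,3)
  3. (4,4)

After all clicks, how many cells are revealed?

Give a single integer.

Click 1 (6,4) count=0: revealed 11 new [(4,4) (4,5) (4,6) (5,3) (5,4) (5,5) (5,6) (6,3) (6,4) (6,5) (6,6)] -> total=11
Click 2 (3,3) count=2: revealed 1 new [(3,3)] -> total=12
Click 3 (4,4) count=2: revealed 0 new [(none)] -> total=12

Answer: 12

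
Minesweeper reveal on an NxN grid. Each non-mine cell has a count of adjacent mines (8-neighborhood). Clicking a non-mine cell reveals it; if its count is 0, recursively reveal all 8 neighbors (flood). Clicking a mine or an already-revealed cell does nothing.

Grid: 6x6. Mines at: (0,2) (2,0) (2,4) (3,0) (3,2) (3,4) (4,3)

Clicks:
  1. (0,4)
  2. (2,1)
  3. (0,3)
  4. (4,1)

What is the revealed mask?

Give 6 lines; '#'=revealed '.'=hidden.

Answer: ...###
...###
.#....
......
.#....
......

Derivation:
Click 1 (0,4) count=0: revealed 6 new [(0,3) (0,4) (0,5) (1,3) (1,4) (1,5)] -> total=6
Click 2 (2,1) count=3: revealed 1 new [(2,1)] -> total=7
Click 3 (0,3) count=1: revealed 0 new [(none)] -> total=7
Click 4 (4,1) count=2: revealed 1 new [(4,1)] -> total=8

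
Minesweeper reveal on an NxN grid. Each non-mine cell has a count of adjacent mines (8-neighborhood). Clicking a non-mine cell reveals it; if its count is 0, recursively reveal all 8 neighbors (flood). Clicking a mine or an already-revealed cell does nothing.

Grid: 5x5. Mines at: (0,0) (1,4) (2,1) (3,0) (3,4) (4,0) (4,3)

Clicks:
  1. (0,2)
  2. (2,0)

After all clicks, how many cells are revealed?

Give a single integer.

Click 1 (0,2) count=0: revealed 6 new [(0,1) (0,2) (0,3) (1,1) (1,2) (1,3)] -> total=6
Click 2 (2,0) count=2: revealed 1 new [(2,0)] -> total=7

Answer: 7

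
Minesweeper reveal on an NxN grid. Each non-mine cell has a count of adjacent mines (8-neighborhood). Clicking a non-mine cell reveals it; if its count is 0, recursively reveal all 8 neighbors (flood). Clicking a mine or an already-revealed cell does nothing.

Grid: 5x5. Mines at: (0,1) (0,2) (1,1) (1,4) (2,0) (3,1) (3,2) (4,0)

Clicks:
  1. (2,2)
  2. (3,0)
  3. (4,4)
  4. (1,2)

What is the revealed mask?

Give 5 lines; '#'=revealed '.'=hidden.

Click 1 (2,2) count=3: revealed 1 new [(2,2)] -> total=1
Click 2 (3,0) count=3: revealed 1 new [(3,0)] -> total=2
Click 3 (4,4) count=0: revealed 6 new [(2,3) (2,4) (3,3) (3,4) (4,3) (4,4)] -> total=8
Click 4 (1,2) count=3: revealed 1 new [(1,2)] -> total=9

Answer: .....
..#..
..###
#..##
...##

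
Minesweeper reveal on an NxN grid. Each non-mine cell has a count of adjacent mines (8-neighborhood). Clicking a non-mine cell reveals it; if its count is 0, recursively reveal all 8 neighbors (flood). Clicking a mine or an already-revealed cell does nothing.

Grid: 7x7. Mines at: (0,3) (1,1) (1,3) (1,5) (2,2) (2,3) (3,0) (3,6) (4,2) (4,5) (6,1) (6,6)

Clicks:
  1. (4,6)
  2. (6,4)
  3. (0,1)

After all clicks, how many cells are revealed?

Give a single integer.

Click 1 (4,6) count=2: revealed 1 new [(4,6)] -> total=1
Click 2 (6,4) count=0: revealed 8 new [(5,2) (5,3) (5,4) (5,5) (6,2) (6,3) (6,4) (6,5)] -> total=9
Click 3 (0,1) count=1: revealed 1 new [(0,1)] -> total=10

Answer: 10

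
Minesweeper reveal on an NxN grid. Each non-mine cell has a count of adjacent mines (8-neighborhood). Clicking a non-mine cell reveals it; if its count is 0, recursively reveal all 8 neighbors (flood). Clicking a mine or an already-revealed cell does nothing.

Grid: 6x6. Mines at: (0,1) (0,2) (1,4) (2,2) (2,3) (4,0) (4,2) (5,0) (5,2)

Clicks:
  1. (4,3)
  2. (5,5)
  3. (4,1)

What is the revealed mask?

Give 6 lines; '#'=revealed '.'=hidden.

Answer: ......
......
....##
...###
.#.###
...###

Derivation:
Click 1 (4,3) count=2: revealed 1 new [(4,3)] -> total=1
Click 2 (5,5) count=0: revealed 10 new [(2,4) (2,5) (3,3) (3,4) (3,5) (4,4) (4,5) (5,3) (5,4) (5,5)] -> total=11
Click 3 (4,1) count=4: revealed 1 new [(4,1)] -> total=12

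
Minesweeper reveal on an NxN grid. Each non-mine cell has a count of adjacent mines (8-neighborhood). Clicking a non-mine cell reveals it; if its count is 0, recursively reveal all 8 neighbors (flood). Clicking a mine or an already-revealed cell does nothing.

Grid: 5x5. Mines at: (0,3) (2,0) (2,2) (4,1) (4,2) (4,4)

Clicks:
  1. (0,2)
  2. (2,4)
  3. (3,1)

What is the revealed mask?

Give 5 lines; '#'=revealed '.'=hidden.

Answer: ..#..
...##
...##
.#.##
.....

Derivation:
Click 1 (0,2) count=1: revealed 1 new [(0,2)] -> total=1
Click 2 (2,4) count=0: revealed 6 new [(1,3) (1,4) (2,3) (2,4) (3,3) (3,4)] -> total=7
Click 3 (3,1) count=4: revealed 1 new [(3,1)] -> total=8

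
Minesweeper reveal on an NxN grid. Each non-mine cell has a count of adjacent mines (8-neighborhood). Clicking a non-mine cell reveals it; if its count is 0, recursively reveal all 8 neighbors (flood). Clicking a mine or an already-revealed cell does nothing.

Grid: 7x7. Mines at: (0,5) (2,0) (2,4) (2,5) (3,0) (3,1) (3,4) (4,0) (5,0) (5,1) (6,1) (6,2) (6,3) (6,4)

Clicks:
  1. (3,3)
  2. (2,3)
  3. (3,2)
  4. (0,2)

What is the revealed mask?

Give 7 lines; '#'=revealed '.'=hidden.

Click 1 (3,3) count=2: revealed 1 new [(3,3)] -> total=1
Click 2 (2,3) count=2: revealed 1 new [(2,3)] -> total=2
Click 3 (3,2) count=1: revealed 1 new [(3,2)] -> total=3
Click 4 (0,2) count=0: revealed 12 new [(0,0) (0,1) (0,2) (0,3) (0,4) (1,0) (1,1) (1,2) (1,3) (1,4) (2,1) (2,2)] -> total=15

Answer: #####..
#####..
.###...
..##...
.......
.......
.......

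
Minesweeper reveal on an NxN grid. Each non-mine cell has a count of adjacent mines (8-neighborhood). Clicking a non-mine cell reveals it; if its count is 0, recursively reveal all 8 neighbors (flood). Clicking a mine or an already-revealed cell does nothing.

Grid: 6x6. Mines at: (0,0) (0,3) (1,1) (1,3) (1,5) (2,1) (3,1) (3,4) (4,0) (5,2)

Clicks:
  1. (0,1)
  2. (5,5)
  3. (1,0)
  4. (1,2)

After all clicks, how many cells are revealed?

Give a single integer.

Click 1 (0,1) count=2: revealed 1 new [(0,1)] -> total=1
Click 2 (5,5) count=0: revealed 6 new [(4,3) (4,4) (4,5) (5,3) (5,4) (5,5)] -> total=7
Click 3 (1,0) count=3: revealed 1 new [(1,0)] -> total=8
Click 4 (1,2) count=4: revealed 1 new [(1,2)] -> total=9

Answer: 9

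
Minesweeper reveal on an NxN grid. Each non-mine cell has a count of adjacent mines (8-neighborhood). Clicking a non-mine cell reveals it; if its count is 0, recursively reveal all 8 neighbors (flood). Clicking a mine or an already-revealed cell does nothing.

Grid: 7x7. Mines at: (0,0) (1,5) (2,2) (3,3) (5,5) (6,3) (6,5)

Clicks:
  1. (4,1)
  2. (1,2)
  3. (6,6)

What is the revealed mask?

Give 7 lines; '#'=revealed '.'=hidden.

Answer: .......
###....
##.....
###....
###....
###....
###...#

Derivation:
Click 1 (4,1) count=0: revealed 16 new [(1,0) (1,1) (2,0) (2,1) (3,0) (3,1) (3,2) (4,0) (4,1) (4,2) (5,0) (5,1) (5,2) (6,0) (6,1) (6,2)] -> total=16
Click 2 (1,2) count=1: revealed 1 new [(1,2)] -> total=17
Click 3 (6,6) count=2: revealed 1 new [(6,6)] -> total=18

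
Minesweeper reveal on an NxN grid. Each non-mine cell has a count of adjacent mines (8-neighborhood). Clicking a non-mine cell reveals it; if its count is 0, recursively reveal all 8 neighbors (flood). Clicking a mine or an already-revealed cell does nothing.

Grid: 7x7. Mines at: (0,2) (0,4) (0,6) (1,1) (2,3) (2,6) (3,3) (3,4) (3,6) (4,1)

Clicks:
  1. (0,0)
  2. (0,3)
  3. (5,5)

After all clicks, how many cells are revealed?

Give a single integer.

Answer: 21

Derivation:
Click 1 (0,0) count=1: revealed 1 new [(0,0)] -> total=1
Click 2 (0,3) count=2: revealed 1 new [(0,3)] -> total=2
Click 3 (5,5) count=0: revealed 19 new [(4,2) (4,3) (4,4) (4,5) (4,6) (5,0) (5,1) (5,2) (5,3) (5,4) (5,5) (5,6) (6,0) (6,1) (6,2) (6,3) (6,4) (6,5) (6,6)] -> total=21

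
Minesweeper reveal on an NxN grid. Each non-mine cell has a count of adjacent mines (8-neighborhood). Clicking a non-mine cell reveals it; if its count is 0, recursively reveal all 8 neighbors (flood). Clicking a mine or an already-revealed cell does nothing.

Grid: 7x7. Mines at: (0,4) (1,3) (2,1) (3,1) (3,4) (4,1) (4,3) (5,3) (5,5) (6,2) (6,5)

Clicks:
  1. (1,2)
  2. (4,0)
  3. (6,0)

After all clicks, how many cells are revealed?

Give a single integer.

Answer: 6

Derivation:
Click 1 (1,2) count=2: revealed 1 new [(1,2)] -> total=1
Click 2 (4,0) count=2: revealed 1 new [(4,0)] -> total=2
Click 3 (6,0) count=0: revealed 4 new [(5,0) (5,1) (6,0) (6,1)] -> total=6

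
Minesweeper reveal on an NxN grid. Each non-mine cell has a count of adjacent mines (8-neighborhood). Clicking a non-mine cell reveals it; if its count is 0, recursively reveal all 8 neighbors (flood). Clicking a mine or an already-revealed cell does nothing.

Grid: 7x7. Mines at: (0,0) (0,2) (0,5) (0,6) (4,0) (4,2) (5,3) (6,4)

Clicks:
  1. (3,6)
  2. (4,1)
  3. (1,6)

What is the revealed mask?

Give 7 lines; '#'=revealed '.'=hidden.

Click 1 (3,6) count=0: revealed 30 new [(1,0) (1,1) (1,2) (1,3) (1,4) (1,5) (1,6) (2,0) (2,1) (2,2) (2,3) (2,4) (2,5) (2,6) (3,0) (3,1) (3,2) (3,3) (3,4) (3,5) (3,6) (4,3) (4,4) (4,5) (4,6) (5,4) (5,5) (5,6) (6,5) (6,6)] -> total=30
Click 2 (4,1) count=2: revealed 1 new [(4,1)] -> total=31
Click 3 (1,6) count=2: revealed 0 new [(none)] -> total=31

Answer: .......
#######
#######
#######
.#.####
....###
.....##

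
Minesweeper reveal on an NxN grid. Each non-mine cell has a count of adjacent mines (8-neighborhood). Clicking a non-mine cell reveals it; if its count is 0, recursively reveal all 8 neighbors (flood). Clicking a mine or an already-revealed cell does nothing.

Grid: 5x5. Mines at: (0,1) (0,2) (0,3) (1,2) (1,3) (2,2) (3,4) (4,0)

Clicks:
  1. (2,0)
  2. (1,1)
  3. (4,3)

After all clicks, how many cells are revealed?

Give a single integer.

Click 1 (2,0) count=0: revealed 6 new [(1,0) (1,1) (2,0) (2,1) (3,0) (3,1)] -> total=6
Click 2 (1,1) count=4: revealed 0 new [(none)] -> total=6
Click 3 (4,3) count=1: revealed 1 new [(4,3)] -> total=7

Answer: 7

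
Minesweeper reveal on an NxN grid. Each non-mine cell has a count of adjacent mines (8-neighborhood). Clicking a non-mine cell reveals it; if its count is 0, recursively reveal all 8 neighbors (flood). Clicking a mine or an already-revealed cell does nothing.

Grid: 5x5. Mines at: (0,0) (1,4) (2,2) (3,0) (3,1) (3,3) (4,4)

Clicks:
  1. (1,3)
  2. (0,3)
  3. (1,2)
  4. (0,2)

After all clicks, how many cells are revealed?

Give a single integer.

Answer: 6

Derivation:
Click 1 (1,3) count=2: revealed 1 new [(1,3)] -> total=1
Click 2 (0,3) count=1: revealed 1 new [(0,3)] -> total=2
Click 3 (1,2) count=1: revealed 1 new [(1,2)] -> total=3
Click 4 (0,2) count=0: revealed 3 new [(0,1) (0,2) (1,1)] -> total=6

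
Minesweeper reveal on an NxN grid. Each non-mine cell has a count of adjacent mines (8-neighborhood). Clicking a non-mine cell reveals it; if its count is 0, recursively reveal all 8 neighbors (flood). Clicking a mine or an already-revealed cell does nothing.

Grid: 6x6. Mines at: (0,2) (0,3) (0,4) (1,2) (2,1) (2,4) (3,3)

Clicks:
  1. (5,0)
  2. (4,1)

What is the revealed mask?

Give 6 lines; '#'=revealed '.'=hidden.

Click 1 (5,0) count=0: revealed 17 new [(3,0) (3,1) (3,2) (3,4) (3,5) (4,0) (4,1) (4,2) (4,3) (4,4) (4,5) (5,0) (5,1) (5,2) (5,3) (5,4) (5,5)] -> total=17
Click 2 (4,1) count=0: revealed 0 new [(none)] -> total=17

Answer: ......
......
......
###.##
######
######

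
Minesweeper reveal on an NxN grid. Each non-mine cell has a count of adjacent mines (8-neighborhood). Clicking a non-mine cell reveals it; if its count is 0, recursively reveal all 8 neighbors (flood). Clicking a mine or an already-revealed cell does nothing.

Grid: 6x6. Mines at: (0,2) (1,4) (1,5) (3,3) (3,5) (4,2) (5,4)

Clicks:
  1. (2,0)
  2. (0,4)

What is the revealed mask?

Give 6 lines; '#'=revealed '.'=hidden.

Answer: ##..#.
###...
###...
###...
##....
##....

Derivation:
Click 1 (2,0) count=0: revealed 15 new [(0,0) (0,1) (1,0) (1,1) (1,2) (2,0) (2,1) (2,2) (3,0) (3,1) (3,2) (4,0) (4,1) (5,0) (5,1)] -> total=15
Click 2 (0,4) count=2: revealed 1 new [(0,4)] -> total=16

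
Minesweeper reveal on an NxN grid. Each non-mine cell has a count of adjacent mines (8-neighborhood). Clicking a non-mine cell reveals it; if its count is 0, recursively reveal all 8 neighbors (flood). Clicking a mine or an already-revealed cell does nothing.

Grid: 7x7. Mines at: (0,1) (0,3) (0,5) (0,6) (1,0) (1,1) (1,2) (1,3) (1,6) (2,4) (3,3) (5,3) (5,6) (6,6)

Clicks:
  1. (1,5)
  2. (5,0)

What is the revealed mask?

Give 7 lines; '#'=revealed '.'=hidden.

Click 1 (1,5) count=4: revealed 1 new [(1,5)] -> total=1
Click 2 (5,0) count=0: revealed 15 new [(2,0) (2,1) (2,2) (3,0) (3,1) (3,2) (4,0) (4,1) (4,2) (5,0) (5,1) (5,2) (6,0) (6,1) (6,2)] -> total=16

Answer: .......
.....#.
###....
###....
###....
###....
###....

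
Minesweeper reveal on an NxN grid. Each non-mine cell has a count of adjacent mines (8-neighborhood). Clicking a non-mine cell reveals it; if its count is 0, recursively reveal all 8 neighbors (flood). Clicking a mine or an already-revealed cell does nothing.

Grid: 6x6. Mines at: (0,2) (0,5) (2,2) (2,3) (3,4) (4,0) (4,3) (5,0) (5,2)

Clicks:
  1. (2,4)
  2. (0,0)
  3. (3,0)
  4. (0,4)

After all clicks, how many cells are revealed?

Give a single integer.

Answer: 10

Derivation:
Click 1 (2,4) count=2: revealed 1 new [(2,4)] -> total=1
Click 2 (0,0) count=0: revealed 8 new [(0,0) (0,1) (1,0) (1,1) (2,0) (2,1) (3,0) (3,1)] -> total=9
Click 3 (3,0) count=1: revealed 0 new [(none)] -> total=9
Click 4 (0,4) count=1: revealed 1 new [(0,4)] -> total=10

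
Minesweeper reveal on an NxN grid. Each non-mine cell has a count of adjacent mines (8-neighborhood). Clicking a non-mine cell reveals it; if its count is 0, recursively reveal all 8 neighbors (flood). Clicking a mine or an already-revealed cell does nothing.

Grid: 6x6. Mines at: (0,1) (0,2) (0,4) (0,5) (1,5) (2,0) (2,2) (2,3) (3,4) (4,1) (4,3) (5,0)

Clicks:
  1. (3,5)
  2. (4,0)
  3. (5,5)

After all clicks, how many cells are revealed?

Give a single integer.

Click 1 (3,5) count=1: revealed 1 new [(3,5)] -> total=1
Click 2 (4,0) count=2: revealed 1 new [(4,0)] -> total=2
Click 3 (5,5) count=0: revealed 4 new [(4,4) (4,5) (5,4) (5,5)] -> total=6

Answer: 6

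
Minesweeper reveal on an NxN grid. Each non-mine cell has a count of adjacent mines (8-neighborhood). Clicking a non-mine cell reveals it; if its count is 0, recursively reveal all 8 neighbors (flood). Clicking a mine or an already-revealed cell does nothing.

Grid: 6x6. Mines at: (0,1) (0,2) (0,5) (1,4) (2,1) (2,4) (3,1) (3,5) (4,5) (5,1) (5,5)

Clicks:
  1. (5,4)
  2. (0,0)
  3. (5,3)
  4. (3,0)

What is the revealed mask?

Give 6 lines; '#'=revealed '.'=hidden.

Click 1 (5,4) count=2: revealed 1 new [(5,4)] -> total=1
Click 2 (0,0) count=1: revealed 1 new [(0,0)] -> total=2
Click 3 (5,3) count=0: revealed 8 new [(3,2) (3,3) (3,4) (4,2) (4,3) (4,4) (5,2) (5,3)] -> total=10
Click 4 (3,0) count=2: revealed 1 new [(3,0)] -> total=11

Answer: #.....
......
......
#.###.
..###.
..###.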